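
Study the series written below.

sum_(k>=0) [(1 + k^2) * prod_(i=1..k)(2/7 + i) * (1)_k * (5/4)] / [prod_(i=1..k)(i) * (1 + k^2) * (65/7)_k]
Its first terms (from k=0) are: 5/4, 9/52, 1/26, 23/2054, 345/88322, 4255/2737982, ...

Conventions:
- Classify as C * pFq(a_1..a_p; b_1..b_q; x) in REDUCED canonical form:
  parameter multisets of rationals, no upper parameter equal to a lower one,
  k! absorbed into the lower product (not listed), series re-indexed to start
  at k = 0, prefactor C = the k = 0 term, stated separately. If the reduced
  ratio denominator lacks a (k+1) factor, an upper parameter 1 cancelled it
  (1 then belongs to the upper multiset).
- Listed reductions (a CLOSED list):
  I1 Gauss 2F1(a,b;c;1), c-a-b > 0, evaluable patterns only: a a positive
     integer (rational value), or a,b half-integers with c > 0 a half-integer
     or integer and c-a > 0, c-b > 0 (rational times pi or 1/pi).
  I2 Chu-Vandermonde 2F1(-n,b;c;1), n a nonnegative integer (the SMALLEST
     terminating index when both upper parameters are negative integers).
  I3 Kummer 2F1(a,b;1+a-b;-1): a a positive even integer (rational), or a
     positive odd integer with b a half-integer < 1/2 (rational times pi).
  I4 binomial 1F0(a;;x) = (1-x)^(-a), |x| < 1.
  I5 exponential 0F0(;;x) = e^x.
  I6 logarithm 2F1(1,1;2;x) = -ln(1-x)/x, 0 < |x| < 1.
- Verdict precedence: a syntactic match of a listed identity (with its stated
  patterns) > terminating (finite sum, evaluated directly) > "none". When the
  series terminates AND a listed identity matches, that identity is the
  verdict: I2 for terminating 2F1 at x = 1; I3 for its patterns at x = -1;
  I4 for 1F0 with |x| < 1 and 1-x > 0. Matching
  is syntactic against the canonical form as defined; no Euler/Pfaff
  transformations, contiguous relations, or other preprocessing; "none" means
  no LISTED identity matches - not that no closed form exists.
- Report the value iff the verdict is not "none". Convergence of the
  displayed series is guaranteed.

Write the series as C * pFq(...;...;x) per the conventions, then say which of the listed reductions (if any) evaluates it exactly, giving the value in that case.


The series (x = 1) is 2F1: upper {1, 9/7}, lower {65/7}, prefactor 5/4. Verdict: this is Gauss (I1, integer-parameter pattern) (x = 1: the Gamma ratio telescopes since c-a-b = 7 > 0 and a = 1 in Z>0). Exact value: 145/98.

Structural cue: t_0 = 5/4 here, and the running product (C = 5/4, x = 1) telescopes to a rising factorial.
Step ratio: r(k) = 1 * (k+1) (k+9/7) / [(k+65/7) (k+1)] - rational; roots negated = parameters, x = 1, C = 5/4.


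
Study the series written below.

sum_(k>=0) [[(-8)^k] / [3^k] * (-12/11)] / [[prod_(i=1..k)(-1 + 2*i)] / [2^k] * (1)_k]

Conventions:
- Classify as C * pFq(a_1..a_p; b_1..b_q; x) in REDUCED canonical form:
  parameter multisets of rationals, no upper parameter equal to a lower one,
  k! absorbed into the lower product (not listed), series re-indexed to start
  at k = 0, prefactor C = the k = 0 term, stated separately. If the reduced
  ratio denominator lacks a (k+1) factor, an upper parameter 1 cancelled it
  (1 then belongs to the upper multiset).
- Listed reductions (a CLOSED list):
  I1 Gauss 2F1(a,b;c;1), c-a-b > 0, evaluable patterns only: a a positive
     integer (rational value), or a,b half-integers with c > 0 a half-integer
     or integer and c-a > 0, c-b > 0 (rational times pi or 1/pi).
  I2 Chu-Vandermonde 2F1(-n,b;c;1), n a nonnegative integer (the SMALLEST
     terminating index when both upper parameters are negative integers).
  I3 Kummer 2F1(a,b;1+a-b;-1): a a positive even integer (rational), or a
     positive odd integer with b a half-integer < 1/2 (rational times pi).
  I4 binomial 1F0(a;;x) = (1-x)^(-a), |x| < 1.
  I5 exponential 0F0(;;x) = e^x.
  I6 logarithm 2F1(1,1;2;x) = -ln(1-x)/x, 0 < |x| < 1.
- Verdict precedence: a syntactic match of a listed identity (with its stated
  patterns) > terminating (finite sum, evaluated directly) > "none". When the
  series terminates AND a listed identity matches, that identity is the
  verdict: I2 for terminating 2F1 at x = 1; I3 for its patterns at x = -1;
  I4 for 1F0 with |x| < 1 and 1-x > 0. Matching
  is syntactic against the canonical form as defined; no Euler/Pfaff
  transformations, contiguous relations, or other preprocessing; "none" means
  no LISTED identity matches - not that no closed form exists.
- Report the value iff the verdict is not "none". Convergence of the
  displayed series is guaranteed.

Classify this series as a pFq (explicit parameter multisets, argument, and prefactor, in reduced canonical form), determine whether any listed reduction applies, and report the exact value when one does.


Key observation: x = (-8/3) and the lower odd product (C = -12/11) is 2^k (1/2)_k.
Step ratio: r(k) = (-8/3) * 1 / [(k+1/2) (k+1)] - rational in k. x = (-8/3); t_0 = -12/11; negate the roots.

With C = -12/11: the canonical form is 0F1(-; 1/2; -8/3). Verdict: none - at argument -8/3 the multisets {-} ; {1/2} match no listed identity.


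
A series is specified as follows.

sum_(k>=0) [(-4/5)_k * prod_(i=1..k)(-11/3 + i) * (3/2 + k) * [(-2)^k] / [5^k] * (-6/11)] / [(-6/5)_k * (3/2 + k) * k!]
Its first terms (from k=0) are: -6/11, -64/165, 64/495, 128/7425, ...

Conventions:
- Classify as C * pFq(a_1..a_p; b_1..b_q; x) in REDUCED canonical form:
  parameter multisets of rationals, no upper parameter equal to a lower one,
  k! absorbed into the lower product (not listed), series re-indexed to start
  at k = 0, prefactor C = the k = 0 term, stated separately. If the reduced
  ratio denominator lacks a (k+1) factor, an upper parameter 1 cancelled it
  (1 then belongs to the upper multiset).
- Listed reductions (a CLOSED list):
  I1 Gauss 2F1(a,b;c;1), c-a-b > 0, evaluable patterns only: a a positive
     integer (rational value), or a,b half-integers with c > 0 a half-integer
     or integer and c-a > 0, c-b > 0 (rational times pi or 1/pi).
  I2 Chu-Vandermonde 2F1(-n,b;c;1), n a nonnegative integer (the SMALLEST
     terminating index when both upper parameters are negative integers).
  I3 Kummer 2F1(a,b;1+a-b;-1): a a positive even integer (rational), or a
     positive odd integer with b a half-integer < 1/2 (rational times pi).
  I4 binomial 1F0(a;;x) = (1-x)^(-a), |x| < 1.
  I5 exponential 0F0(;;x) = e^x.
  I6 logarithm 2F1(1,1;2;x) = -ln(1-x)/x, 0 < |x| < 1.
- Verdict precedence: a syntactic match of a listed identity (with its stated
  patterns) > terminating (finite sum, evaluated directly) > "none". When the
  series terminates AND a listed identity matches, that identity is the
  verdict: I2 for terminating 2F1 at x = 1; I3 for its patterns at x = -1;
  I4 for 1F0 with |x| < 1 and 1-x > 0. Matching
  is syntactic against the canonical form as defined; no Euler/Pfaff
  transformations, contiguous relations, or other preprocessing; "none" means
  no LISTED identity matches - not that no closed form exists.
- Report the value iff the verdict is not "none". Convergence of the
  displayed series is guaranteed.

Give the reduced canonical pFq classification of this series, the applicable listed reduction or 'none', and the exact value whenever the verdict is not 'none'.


This is -6/11 * 2F1(-8/3, -4/5; -6/5; -2/5) in reduced canonical form. Verdict: none here - no I1-I6 shape fits x = -2/5 with lower {-6/5}.

First insight: t_0 being -6/11, the two geometric factors (prefactor -6/11) combine into one argument.
Adjacent-term ratio: r(k) = (-2/5) * (k-8/3) (k-4/5) / [(k-6/5) (k+1)] - rational; roots negated = parameters, x = (-2/5), C = -6/11.


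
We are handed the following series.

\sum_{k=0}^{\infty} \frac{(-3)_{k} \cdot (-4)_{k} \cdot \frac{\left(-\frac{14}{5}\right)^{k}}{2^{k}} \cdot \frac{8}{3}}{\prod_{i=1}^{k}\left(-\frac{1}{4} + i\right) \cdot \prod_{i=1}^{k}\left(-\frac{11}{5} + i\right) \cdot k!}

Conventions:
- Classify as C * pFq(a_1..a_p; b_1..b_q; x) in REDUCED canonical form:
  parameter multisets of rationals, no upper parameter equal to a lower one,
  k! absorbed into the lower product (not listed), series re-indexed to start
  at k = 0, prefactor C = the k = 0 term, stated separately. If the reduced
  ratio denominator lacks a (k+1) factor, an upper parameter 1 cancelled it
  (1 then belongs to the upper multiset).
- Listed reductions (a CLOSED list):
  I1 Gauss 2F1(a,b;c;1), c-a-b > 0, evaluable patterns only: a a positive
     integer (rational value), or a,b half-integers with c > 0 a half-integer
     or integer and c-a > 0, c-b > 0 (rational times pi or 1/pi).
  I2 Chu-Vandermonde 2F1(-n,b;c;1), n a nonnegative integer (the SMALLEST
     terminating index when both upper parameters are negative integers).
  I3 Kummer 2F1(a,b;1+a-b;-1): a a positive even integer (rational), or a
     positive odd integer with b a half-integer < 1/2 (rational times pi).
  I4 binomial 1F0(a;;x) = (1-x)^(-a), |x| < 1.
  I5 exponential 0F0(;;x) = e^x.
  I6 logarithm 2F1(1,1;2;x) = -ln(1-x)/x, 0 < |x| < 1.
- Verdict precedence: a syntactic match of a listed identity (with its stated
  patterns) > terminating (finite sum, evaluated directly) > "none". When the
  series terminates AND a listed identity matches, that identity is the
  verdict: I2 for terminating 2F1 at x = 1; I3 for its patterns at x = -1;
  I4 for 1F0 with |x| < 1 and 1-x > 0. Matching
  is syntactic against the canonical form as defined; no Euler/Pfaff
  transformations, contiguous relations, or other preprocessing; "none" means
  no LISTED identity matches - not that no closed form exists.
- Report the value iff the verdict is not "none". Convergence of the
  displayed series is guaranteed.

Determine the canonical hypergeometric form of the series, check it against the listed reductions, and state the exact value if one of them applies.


The tell: from the first term \frac{8}{3}: the lower running product (prefactor 8/3) is a rising factorial.
Adjacent-term ratio: r(k) = -\frac{7}{5} * (k-4) (k-3) / [(k-\frac{6}{5}) (k+\frac{3}{4}) (k+1)] - rational in k, leading ratio -\frac{7}{5}; with t_0 = \frac{8}{3}, classification follows.

Reduced: x = -\frac{7}{5}, 2F2, upper = {-4, -3}, lower = {-\frac{6}{5}, \frac{3}{4}}, C = \frac{8}{3}. Verdict: terminating. (-3)_k vanishes past k = 3, leaving a 4-term sum, computed directly. Value: \frac{4360}{11}.


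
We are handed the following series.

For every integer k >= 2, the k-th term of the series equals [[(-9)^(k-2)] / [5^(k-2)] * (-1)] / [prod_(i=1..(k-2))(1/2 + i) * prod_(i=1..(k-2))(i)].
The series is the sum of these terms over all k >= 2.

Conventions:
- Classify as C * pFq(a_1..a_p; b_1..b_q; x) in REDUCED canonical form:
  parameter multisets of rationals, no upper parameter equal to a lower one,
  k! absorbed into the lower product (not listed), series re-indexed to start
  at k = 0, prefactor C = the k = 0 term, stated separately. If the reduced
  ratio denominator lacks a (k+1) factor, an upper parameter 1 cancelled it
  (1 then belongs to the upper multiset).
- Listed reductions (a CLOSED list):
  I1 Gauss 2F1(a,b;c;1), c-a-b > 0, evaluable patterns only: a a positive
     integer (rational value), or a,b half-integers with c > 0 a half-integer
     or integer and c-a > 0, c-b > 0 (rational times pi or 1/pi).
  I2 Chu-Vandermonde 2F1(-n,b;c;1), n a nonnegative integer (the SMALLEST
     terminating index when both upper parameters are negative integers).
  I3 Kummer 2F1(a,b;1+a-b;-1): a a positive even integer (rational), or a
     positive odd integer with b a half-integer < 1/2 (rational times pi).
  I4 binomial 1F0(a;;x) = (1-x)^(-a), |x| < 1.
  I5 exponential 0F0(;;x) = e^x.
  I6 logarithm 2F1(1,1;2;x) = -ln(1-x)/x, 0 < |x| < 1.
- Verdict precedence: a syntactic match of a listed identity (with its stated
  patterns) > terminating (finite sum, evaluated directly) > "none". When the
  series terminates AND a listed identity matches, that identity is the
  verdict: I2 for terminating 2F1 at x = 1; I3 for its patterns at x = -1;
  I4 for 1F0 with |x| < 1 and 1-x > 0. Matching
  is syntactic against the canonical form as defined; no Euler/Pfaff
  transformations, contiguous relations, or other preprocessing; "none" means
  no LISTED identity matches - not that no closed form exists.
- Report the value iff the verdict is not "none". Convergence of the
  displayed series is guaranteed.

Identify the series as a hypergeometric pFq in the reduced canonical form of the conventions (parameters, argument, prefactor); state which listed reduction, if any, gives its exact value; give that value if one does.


Key step: with t_0 = -1, the two geometric factors (C = -1, x = -9/5) combine into one argument.
Step ratio: r(k) = (-9/5) * 1 / [(k+3/2) (k+1)] - rational; roots negated = parameters, x = (-9/5), C = -1.

Canonical form: C = -1 times 0F1 with upper {-}, lower {3/2}, x = -9/5. Verdict: no listed reduction: x = -9/5 and upper {-} fail every I1-I6 pattern.


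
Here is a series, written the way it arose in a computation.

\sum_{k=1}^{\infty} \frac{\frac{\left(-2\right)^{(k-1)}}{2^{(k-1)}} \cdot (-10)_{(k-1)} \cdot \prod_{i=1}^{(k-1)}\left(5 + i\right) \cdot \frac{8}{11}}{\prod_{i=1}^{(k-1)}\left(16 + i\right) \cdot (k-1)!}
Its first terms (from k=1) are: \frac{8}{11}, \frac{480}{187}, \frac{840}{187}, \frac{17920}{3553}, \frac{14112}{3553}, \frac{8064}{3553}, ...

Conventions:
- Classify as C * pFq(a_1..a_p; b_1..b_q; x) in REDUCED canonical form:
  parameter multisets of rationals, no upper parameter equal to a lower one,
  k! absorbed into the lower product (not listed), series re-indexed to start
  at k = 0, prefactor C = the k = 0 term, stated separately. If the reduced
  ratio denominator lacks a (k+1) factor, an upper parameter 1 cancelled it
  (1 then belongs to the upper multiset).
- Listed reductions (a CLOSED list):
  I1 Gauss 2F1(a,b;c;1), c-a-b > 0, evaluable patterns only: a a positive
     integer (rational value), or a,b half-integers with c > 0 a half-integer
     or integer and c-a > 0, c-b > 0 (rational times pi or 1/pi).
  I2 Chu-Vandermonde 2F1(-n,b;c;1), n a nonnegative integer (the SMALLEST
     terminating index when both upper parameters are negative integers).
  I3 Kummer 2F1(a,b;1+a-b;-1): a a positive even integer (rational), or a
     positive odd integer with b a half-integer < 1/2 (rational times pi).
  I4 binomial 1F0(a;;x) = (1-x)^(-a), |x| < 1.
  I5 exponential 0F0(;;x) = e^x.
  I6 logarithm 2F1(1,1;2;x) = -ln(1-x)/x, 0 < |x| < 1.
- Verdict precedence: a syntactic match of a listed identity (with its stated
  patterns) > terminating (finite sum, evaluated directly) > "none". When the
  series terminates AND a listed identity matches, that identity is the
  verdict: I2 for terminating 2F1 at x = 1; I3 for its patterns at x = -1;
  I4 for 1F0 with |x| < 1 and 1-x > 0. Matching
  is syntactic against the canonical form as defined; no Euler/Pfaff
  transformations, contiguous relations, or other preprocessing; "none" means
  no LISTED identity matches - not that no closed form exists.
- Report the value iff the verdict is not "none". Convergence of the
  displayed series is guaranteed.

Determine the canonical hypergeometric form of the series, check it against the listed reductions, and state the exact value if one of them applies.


The tell: t_0 = \frac{8}{11} here, and the lower running product (C = 8/11) is a rising factorial.
Term ratio: r(k) = -1 * (k-10) (k+6) / [(k+17) (k+1)] - rational in k. x = -1; t_0 = \frac{8}{11}; negate the roots.

At argument -1: a 2F1 with upper {-10, 6}, lower {17}, scaled by C = \frac{8}{11}. Verdict: Kummer's theorem (I3) fires (x = -1; c = 17 equals 1+a-b for upper {-10, 6}: listed pattern). Sum: \frac{224}{11}.


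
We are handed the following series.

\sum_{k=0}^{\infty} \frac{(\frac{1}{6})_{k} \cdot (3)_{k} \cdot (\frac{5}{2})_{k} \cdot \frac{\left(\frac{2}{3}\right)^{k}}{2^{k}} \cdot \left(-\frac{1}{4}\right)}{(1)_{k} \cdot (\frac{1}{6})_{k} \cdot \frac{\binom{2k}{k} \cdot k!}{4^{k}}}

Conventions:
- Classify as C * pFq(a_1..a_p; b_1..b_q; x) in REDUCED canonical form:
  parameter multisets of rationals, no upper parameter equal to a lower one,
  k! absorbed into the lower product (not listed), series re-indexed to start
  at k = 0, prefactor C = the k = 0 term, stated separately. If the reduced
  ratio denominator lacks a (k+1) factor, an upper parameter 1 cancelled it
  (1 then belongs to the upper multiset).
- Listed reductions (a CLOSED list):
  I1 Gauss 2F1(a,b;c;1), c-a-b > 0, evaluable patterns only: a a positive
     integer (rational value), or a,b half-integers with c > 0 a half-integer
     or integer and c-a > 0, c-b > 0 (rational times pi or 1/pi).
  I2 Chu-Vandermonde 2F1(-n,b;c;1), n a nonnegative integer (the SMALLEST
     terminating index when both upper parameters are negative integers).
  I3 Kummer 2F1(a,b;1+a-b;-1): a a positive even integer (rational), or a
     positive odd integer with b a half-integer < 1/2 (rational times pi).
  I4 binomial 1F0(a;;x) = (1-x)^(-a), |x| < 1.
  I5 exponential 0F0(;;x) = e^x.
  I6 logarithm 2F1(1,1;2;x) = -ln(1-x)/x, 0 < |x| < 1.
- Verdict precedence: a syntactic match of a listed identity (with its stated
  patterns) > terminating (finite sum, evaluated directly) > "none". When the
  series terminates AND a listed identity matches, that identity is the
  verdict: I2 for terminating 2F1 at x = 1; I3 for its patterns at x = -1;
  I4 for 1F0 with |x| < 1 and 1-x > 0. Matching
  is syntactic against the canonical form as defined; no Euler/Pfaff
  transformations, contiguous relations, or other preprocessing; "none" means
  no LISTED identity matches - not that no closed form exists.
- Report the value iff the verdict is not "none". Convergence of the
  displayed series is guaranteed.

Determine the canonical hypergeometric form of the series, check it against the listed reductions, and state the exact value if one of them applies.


Classification (C = -\frac{1}{4}): 2F1 with upper {\frac{5}{2}, 3}, lower {\frac{1}{2}}, argument x = \frac{1}{3}. Verdict: no listed reduction: x = \frac{1}{3} and upper {\frac{5}{2}, 3} fail every I1-I6 pattern.

Structural cue: x = \frac{1}{3} and the parameter 1/6 appears in both the upper and lower lists and cancels.
Step ratio: r(k) = \frac{1}{3} * (k+\frac{5}{2}) (k+3) / [(k+\frac{1}{2}) (k+1)] - rational; roots negated = parameters, x = \frac{1}{3}, C = -\frac{1}{4}.


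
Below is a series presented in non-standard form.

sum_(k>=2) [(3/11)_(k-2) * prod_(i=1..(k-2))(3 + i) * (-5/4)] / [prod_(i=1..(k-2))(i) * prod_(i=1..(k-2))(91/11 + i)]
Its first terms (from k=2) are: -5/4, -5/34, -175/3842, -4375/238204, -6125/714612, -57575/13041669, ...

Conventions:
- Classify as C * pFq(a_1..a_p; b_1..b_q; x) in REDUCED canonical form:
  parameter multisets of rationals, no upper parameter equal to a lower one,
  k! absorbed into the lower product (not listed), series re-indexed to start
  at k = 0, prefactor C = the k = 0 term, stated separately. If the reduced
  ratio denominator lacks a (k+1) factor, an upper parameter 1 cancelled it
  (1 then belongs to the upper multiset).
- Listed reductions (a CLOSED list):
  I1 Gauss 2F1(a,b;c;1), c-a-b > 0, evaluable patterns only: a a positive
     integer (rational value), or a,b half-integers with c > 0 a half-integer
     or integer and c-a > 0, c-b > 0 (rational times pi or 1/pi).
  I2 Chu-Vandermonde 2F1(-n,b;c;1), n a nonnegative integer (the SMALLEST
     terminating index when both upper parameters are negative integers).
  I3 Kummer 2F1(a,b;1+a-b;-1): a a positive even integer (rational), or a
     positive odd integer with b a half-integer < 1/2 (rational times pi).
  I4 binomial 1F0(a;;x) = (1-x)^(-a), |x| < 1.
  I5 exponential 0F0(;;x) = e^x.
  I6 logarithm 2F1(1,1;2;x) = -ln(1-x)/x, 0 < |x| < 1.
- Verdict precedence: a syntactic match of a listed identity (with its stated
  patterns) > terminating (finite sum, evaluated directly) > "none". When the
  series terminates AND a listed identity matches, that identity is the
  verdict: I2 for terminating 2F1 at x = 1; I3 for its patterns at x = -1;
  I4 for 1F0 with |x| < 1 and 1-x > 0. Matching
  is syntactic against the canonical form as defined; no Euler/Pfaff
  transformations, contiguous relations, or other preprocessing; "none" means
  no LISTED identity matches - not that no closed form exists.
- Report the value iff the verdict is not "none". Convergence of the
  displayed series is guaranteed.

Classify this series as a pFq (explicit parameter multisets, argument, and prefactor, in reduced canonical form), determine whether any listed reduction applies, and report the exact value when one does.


With C = -5/4: the canonical form is 2F1(3/11, 4; 102/11; 1). Verdict at x = 1: Gauss's theorem (I1) matches (x = 1: the Gamma ratio telescopes since c-a-b = 5 > 0 and a = 4 in Z>0). Sum: -43355/29282.

Structural cue: x = 1 and the running product (C = -5/4, x = 1) telescopes to a rising factorial.
Ratio: r(k) = 1 * (k+3/11) (k+4) / [(k+102/11) (k+1)] - rational; roots negated = parameters, x = 1, C = -5/4.


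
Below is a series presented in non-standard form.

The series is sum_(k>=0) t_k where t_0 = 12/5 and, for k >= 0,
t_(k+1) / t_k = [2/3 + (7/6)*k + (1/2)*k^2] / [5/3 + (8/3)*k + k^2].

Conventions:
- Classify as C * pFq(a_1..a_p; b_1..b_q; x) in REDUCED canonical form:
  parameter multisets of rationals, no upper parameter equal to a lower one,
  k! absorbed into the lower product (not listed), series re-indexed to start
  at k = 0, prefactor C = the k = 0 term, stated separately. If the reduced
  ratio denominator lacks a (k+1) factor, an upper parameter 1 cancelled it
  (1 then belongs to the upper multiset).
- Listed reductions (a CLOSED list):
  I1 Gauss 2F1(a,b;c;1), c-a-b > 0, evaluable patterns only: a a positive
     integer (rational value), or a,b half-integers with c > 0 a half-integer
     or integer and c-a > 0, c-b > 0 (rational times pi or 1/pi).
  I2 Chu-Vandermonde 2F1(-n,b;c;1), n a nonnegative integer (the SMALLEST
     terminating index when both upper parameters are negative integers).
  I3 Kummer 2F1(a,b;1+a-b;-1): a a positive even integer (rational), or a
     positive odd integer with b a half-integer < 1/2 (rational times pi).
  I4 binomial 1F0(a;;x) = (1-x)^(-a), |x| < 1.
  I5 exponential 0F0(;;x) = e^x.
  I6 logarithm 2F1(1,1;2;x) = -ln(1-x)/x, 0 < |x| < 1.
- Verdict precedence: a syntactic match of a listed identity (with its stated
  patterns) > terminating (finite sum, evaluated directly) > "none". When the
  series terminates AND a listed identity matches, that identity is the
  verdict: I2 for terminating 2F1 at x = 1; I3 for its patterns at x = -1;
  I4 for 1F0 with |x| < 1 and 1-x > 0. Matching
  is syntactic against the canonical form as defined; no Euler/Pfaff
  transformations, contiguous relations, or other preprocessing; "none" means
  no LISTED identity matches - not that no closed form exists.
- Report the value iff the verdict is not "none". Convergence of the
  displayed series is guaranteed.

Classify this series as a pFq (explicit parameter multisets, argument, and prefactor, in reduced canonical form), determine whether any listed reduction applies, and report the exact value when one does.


This is 12/5 * 2F1(1, 4/3; 5/3; 1/2) in reduced canonical form. Verdict: none. Every listed pattern misses the 2F1 form at 1/2, upper {1, 4/3}.

Structural cue: t_0 being 12/5, factor the ratio over Q (C = 12/5, x = 1/2): negated roots = parameters.
Consecutive-term ratio: r(k) = (1/2) * (k+1) (k+4/3) / [(k+5/3) (k+1)] - poly over poly, x = (1/2) from leading terms; C = 12/5 at k = 0.


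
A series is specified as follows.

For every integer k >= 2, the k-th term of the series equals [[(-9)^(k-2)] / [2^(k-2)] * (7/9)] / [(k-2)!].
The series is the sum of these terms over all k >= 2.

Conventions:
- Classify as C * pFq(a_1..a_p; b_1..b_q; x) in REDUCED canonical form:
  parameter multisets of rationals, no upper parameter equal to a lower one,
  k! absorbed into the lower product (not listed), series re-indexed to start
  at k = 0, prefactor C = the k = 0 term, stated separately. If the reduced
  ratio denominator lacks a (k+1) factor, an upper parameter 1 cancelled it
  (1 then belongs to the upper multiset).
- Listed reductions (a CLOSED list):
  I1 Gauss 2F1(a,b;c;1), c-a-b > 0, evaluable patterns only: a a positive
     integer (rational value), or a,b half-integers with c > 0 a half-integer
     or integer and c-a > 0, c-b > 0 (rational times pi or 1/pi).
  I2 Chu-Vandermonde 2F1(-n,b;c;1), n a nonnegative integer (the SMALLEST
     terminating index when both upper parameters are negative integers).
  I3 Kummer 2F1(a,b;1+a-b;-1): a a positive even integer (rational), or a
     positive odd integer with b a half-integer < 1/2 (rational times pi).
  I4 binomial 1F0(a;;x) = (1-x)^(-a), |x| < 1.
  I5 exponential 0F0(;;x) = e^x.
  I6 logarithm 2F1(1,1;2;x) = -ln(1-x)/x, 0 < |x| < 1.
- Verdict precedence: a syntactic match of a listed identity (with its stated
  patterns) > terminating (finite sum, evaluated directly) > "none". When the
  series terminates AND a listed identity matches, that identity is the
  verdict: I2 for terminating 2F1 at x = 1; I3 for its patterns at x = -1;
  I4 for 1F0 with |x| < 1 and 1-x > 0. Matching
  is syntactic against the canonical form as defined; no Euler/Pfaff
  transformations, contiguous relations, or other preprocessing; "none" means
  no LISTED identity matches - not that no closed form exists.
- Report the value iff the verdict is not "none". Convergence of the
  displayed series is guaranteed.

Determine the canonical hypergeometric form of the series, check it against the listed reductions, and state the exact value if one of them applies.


Prefactor 7/9, argument -9/2: 0F0 with upper {-} over lower {-}. Verdict: this is the exponential series (I5) (the 0F0 exponential series at x = -9/2). Exact value: (7/9) * e^(-9/2).

The tell: from the first term 7/9: the two geometric factors (prefactor 7/9) combine into one argument.
Term ratio: r(k) = (-9/2) * 1 / [(k+1)] - rational in k, leading ratio (-9/2); with t_0 = 7/9, classification follows.


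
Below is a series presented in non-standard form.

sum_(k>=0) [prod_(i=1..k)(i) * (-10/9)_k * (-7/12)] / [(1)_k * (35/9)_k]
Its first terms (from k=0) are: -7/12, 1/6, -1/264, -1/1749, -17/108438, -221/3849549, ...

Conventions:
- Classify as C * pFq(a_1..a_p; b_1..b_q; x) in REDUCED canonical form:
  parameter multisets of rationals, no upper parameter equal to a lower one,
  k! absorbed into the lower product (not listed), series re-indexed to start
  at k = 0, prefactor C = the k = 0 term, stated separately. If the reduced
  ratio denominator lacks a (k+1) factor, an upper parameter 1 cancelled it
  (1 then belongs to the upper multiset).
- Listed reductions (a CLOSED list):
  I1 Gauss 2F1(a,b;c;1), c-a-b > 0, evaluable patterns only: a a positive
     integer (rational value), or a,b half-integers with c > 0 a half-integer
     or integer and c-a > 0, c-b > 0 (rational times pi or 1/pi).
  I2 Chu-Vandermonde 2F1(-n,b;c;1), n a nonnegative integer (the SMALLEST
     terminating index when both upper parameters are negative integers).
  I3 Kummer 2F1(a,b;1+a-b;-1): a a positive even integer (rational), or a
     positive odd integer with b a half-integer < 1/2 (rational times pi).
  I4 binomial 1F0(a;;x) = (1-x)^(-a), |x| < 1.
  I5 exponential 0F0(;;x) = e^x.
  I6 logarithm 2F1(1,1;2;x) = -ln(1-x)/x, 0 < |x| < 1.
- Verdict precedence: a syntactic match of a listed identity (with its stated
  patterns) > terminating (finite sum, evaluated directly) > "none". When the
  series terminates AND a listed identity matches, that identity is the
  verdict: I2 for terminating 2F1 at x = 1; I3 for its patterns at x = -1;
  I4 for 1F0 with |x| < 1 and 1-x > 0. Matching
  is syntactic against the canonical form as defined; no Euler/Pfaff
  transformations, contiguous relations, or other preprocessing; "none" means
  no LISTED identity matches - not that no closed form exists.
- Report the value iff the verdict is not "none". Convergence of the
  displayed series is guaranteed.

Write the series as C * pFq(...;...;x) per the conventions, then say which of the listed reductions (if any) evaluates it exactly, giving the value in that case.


Canonical form: C = -7/12 times 2F1 with upper {-10/9, 1}, lower {35/9}, x = 1. Verdict at x = 1: Gauss's theorem (I1) matches (x = 1: the Gamma ratio telescopes since c-a-b = 4 > 0 and a = 1 in Z>0). Sum: -91/216.

First insight: x = 1 and the running product (prefactor -7/12) telescopes to a rising factorial.
Term ratio: r(k) = 1 * (k-10/9) (k+1) / [(k+35/9) (k+1)] - rational in k. x = 1; t_0 = -7/12; negate the roots.


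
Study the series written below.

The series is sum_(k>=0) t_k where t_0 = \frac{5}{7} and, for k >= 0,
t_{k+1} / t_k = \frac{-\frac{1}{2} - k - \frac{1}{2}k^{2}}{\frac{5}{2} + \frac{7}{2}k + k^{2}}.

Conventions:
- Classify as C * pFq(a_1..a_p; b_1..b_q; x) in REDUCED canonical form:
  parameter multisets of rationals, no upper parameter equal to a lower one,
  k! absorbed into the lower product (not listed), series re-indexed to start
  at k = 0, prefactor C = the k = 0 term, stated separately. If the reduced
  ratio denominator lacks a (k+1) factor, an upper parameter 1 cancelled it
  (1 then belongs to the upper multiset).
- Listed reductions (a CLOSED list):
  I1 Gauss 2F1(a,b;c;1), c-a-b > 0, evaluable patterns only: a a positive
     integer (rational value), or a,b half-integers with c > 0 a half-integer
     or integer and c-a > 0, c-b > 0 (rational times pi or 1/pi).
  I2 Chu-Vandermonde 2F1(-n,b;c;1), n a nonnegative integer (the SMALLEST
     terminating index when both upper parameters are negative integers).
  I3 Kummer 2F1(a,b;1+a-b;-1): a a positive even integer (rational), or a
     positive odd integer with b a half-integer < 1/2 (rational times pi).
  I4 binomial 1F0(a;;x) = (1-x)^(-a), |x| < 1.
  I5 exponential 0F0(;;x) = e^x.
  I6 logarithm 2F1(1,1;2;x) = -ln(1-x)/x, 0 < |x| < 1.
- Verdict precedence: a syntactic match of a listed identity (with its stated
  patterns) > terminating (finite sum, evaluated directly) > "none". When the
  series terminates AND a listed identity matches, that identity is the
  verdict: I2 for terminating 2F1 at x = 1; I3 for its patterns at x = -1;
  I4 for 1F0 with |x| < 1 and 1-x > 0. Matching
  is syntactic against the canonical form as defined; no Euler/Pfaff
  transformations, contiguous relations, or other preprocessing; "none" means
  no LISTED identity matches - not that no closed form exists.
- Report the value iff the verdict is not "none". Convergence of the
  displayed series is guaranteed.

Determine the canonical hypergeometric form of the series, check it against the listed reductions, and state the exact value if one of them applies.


Structural cue: t_0 = \frac{5}{7} here, and roots of the ratio polynomials (C = 5/7) are the negated parameters.
Adjacent-term ratio: r(k) = -\frac{1}{2} * (k+1) (k+1) / [(k+\frac{5}{2}) (k+1)] ; factor over Q: parameters, x = -\frac{1}{2}, and C = \frac{5}{7}.

With C = \frac{5}{7}: the canonical form is 2F1(1, 1; \frac{5}{2}; -\frac{1}{2}). Verdict: none (x = -\frac{1}{2}): each listed identity misses the multisets {1, 1} ; {\frac{5}{2}}.


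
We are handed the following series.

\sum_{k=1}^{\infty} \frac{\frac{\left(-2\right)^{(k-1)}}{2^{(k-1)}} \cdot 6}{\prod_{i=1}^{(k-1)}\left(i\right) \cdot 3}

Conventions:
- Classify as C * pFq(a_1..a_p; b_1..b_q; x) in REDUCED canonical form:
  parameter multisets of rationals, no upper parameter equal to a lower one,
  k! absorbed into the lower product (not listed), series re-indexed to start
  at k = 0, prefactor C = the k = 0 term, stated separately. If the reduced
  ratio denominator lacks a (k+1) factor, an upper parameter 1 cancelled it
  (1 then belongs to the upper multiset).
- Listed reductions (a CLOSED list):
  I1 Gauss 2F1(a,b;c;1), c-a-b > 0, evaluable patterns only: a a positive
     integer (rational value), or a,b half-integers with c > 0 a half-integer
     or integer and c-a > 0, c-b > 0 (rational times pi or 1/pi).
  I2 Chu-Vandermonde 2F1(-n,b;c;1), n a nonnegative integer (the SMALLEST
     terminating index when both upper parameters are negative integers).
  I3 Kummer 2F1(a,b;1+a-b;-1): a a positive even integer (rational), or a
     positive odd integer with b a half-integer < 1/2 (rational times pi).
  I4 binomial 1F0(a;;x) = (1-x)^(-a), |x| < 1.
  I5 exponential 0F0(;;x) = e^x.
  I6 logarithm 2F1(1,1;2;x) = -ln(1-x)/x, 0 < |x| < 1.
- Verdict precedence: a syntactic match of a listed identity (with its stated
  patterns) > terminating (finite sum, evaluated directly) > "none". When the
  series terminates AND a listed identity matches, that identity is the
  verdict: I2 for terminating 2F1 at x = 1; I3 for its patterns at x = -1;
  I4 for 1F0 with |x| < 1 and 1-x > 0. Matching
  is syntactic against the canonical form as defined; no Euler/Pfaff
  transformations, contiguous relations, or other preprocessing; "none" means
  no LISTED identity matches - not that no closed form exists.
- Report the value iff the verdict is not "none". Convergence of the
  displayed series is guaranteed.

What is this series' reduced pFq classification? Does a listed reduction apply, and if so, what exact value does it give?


Canonical form: C = 2 times 0F0 with upper {-}, lower {-}, x = -1. Verdict (x = -1): exponential (I5) applies (the 0F0 exponential series at x = -1). Its exact value is 2 \cdot e^{-1}.

The tell: x = -1 and the product of the first k integers (prefactor 2) is k!.
Ratio: r(k) = -1 * 1 / [(k+1)] - rational in k. x = -1; t_0 = 2; negate the roots.


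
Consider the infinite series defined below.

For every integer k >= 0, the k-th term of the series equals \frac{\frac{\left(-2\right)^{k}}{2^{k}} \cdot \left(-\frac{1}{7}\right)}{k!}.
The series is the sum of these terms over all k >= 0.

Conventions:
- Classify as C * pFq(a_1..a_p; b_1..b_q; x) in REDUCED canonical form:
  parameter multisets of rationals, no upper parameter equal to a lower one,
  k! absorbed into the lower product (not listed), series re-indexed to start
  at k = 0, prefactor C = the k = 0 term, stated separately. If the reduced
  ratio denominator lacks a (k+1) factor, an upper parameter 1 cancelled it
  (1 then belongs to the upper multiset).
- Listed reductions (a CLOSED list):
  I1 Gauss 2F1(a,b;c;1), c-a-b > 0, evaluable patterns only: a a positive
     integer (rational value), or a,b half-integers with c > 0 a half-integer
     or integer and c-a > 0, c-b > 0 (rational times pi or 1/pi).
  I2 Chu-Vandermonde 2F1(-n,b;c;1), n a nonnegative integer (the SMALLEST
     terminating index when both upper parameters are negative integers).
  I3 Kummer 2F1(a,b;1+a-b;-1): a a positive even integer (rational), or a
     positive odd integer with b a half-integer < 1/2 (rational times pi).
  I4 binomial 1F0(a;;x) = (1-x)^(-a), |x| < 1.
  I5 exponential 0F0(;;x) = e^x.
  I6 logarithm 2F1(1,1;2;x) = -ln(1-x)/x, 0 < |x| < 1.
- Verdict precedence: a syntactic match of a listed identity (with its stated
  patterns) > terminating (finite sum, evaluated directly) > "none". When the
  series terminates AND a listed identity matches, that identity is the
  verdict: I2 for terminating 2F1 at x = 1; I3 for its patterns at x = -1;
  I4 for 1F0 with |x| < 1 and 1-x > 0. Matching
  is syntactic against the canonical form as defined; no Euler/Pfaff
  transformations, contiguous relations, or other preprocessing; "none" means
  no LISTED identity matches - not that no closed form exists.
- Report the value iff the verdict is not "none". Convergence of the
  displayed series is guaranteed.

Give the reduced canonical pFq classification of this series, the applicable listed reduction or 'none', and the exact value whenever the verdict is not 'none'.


Canonical form: C = -\frac{1}{7} times 0F0 with upper {-}, lower {-}, x = -1. Verdict: this is the exponential series (I5) (the 0F0 exponential series at x = -1). Sum: \left(-\frac{1}{7}\right) \cdot e^{-1}.

First insight: with t_0 = -\frac{1}{7}, the two k-th powers (prefactor -1/7) combine into one argument.
Term ratio: r(k) = -1 * 1 / [(k+1)] - rational in k. x = -1; t_0 = -\frac{1}{7}; negate the roots.


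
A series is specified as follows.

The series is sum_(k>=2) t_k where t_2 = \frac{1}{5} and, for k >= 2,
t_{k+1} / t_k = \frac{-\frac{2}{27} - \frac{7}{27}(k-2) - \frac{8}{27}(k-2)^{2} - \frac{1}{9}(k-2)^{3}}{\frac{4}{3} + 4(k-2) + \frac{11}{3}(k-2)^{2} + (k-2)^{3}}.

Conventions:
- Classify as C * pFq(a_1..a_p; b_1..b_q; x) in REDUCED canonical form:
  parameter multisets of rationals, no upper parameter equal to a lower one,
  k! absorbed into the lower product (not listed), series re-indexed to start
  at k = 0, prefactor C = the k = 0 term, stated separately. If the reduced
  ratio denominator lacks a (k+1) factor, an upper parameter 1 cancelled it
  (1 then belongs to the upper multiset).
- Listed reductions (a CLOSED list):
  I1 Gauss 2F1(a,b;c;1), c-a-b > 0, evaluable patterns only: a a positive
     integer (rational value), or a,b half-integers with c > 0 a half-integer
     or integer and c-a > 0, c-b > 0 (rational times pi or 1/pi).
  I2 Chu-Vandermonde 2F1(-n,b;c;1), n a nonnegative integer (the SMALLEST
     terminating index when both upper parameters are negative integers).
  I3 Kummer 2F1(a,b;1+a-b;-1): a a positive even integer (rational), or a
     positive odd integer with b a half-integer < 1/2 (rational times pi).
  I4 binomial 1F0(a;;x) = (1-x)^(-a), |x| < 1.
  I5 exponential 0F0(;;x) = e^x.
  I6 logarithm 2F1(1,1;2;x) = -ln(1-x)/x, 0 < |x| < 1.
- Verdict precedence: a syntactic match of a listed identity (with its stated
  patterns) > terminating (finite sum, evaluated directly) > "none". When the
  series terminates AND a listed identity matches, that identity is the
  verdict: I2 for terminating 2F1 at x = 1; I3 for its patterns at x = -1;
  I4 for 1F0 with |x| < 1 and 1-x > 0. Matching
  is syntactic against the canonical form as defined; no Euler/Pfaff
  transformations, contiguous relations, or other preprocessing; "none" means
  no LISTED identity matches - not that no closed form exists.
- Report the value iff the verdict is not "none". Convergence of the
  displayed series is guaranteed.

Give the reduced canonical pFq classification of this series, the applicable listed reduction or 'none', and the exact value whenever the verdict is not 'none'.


The tell: t_0 = \frac{1}{5} here, and the ratio is unreduced: k + 2/3 divides both sides (prefactor 1/5).
Term ratio: r(k) = -\frac{1}{9} * (k+1) (k+1) / [(k+2) (k+1)] - poly over poly, x = -\frac{1}{9} from leading terms; C = \frac{1}{5} at k = 0.

At argument -\frac{1}{9}: a 2F1 with upper {1, 1}, lower {2}, scaled by C = \frac{1}{5}. Verdict: the logarithmic series (I6) fires (the logarithm: parameters (1,1;2), x = -\frac{1}{9}). Sum: \frac{9}{5} \cdot \ln\left(\frac{10}{9}\right).


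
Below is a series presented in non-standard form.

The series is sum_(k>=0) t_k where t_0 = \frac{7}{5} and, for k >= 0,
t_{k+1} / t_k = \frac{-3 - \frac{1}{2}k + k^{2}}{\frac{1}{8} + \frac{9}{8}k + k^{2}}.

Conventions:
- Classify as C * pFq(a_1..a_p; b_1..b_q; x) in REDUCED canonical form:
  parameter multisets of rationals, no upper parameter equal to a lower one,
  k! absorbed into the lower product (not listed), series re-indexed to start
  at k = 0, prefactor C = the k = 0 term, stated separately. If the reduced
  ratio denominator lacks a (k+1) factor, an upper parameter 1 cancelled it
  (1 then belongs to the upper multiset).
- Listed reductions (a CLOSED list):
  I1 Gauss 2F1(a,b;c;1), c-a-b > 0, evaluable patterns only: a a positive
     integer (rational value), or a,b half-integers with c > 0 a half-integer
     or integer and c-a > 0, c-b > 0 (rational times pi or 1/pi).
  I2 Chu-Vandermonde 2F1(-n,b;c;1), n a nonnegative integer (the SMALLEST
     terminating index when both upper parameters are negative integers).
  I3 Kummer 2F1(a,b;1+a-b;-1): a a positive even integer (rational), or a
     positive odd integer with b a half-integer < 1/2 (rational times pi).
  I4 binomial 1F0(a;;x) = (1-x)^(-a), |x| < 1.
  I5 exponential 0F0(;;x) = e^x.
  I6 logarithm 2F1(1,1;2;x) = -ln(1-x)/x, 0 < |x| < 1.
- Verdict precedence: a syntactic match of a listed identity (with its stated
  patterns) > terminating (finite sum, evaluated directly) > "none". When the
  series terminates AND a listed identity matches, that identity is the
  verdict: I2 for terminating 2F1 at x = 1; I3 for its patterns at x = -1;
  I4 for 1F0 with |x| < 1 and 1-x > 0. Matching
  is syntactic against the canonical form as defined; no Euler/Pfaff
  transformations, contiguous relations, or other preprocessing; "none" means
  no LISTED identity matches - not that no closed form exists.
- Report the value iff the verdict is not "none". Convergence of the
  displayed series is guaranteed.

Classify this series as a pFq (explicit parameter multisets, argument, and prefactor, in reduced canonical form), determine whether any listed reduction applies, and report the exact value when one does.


Classification (C = \frac{7}{5}): 2F1 with upper {-2, \frac{3}{2}}, lower {\frac{1}{8}}, argument x = 1. Verdict at x = 1: the Chu-Vandermonde identity I2 matches (terminating 2F1 at x = 1 with n = 2, b = 3/2, c = \frac{1}{8}). Sum: \frac{77}{15}.

First insight: t_0 being \frac{7}{5}, the expanded ratio factors over Q; prefactor 7/5, roots give parameters.
Step ratio: r(k) = 1 * (k-2) (k+\frac{3}{2}) / [(k+\frac{1}{8}) (k+1)] - rational in k, leading ratio 1; with t_0 = \frac{7}{5}, classification follows.
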